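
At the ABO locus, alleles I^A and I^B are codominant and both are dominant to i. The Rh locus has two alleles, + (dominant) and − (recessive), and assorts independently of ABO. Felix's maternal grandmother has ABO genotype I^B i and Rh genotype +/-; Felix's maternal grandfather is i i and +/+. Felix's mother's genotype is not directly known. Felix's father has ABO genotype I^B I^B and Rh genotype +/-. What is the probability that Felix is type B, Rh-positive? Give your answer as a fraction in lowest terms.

7/8

Felix's mother's ABO genotype from I^B i × i i: 1/2 I^B i, 1/2 i i.
Crossing each possibility with the father I^B I^B and summing P(type B): 1/2·1 + 1/2·1 = 1.
Similarly for Rh via the mother's Rh distribution: P(Rh+) = 7/8.
Independent loci: 1 × 7/8 = 7/8.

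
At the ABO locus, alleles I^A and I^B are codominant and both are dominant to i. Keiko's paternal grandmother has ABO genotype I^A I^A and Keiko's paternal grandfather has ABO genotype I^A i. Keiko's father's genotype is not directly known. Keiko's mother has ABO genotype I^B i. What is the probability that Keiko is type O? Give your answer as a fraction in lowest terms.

Keiko's father's ABO genotype from I^A I^A × I^A i: 1/2 I^A I^A, 1/2 I^A i.
Crossing each possibility with the mother I^B i and summing P(type O): 1/2·0 + 1/2·1/4 = 1/8.

1/8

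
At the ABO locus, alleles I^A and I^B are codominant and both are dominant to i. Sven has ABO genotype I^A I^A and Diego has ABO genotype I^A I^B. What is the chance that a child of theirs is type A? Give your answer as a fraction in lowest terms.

ABO cross I^A I^A × I^A I^B → offspring phenotypes: 1/2 A, 1/2 AB.
So P(type A) = 1/2.

1/2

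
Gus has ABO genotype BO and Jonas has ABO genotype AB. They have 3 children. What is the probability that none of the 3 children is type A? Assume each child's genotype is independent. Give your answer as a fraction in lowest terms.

27/64

ABO cross BO × AB → 1/4 A, 1/2 B, 1/4 AB.
So P(type A) = 1/4 per child.
P(not type A) = 3/4 for one child; (3/4)^3 = 27/64.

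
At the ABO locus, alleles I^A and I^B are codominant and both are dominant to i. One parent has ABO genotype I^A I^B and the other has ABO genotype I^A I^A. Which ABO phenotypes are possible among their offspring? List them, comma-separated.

A, AB

Gametes from I^A I^B × I^A I^A give offspring ABO genotypes I^A I^A, I^A I^B, i.e. phenotypes A, AB.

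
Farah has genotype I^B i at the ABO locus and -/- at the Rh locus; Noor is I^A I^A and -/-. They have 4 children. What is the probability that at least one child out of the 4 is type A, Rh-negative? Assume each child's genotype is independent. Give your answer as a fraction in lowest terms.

ABO cross I^B i × I^A I^A → 1/2 A, 1/2 AB.
Rh cross -/- × -/- → 1 Rh-; so P(type A, Rh-negative) = 1/2 × 1 = 1/2 per child.
P(none) = (1/2)^4 = 1/16; P(at least one) = 1 − 1/16 = 15/16.

15/16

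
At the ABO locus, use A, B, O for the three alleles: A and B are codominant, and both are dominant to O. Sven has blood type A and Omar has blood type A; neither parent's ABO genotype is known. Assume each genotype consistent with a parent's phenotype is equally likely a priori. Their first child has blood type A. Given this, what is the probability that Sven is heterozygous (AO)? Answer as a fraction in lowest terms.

Possible genotypes: Sven ∈ {AA, AO}; Omar ∈ {AA, AO}.
Weight each parental genotype pair by prior × P(type-A child):
  AA × AA: posterior weight 4/15.
  AA × AO: posterior weight 4/15.
  AO × AA: posterior weight 4/15.
  AO × AO: posterior weight 1/5.
Sum the posterior weight over pairs where Sven is AO: 7/15.

7/15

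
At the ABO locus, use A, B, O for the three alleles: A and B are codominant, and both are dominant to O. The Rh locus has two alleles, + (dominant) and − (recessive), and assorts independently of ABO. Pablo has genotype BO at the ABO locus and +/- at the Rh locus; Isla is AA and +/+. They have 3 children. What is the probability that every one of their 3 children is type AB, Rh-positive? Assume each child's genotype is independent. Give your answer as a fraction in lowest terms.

1/8

ABO cross BO × AA → 1/2 A, 1/2 AB.
Rh cross +/- × +/+ → 1 Rh+; so P(type AB, Rh-positive) = 1/2 × 1 = 1/2 per child.
All 3 independent: (1/2)^3 = 1/8.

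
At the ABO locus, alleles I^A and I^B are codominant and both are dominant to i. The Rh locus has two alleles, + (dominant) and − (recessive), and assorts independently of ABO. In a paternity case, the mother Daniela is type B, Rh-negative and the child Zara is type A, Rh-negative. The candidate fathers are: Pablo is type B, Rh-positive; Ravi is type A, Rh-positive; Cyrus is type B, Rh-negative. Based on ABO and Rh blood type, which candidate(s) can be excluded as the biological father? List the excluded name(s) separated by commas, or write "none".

A candidate is excluded only if no genotype consistent with his phenotype could produce a type A, Rh-negative child with a type B, Rh-negative mother.
Pablo (type B, Rh+): no genotype consistent with that phenotype can produce a type-A Rh- child with a type-B mother.
Cyrus (type B, Rh-): no genotype consistent with that phenotype can produce a type-A Rh- child with a type-B mother.

Pablo, Cyrus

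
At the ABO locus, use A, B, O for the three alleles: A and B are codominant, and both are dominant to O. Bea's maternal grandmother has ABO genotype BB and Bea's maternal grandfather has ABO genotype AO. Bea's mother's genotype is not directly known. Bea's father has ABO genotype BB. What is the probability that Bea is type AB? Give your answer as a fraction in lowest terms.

1/4

Bea's mother's ABO genotype from BB × AO: 1/2 AB, 1/2 BO.
Crossing each possibility with the father BB and summing P(type AB): 1/2·1/2 + 1/2·0 = 1/4.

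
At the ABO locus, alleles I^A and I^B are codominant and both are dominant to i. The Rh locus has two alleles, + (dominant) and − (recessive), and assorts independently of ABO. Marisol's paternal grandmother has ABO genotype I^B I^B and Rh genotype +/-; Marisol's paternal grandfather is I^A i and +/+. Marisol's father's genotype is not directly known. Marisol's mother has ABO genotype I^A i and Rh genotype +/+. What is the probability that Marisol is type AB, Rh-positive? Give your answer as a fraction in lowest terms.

1/4

Marisol's father's ABO genotype from I^B I^B × I^A i: 1/2 I^A I^B, 1/2 I^B i.
Crossing each possibility with the mother I^A i and summing P(type AB): 1/2·1/4 + 1/2·1/4 = 1/4.
Similarly for Rh via the father's Rh distribution: P(Rh+) = 1.
Independent loci: 1/4 × 1 = 1/4.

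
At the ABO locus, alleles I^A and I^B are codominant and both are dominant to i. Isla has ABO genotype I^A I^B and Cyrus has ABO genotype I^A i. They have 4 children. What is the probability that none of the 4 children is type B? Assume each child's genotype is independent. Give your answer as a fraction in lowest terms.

81/256

ABO cross I^A I^B × I^A i → 1/2 A, 1/4 B, 1/4 AB.
So P(type B) = 1/4 per child.
P(not type B) = 3/4 for one child; (3/4)^4 = 81/256.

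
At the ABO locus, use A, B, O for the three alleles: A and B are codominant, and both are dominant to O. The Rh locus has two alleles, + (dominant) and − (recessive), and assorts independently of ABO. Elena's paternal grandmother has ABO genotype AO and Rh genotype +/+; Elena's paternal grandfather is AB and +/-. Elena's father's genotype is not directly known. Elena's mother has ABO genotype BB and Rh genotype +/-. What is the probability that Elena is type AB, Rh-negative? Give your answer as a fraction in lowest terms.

1/16

Elena's father's ABO genotype from AO × AB: 1/4 AA, 1/4 AB, 1/4 AO, 1/4 BO.
Crossing each possibility with the mother BB and summing P(type AB): 1/4·1 + 1/4·1/2 + 1/4·1/2 + 1/4·0 = 1/2.
Similarly for Rh via the father's Rh distribution: P(Rh-) = 1/8.
Independent loci: 1/2 × 1/8 = 1/16.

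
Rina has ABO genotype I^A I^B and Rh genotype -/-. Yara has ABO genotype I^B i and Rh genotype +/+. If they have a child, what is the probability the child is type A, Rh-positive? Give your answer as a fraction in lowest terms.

1/4

ABO cross I^A I^B × I^B i → offspring phenotypes: 1/4 A, 1/2 B, 1/4 AB.
Rh cross -/- × +/+ → 1 Rh+.
Independent loci: P(type A, Rh-positive) = 1/4 × 1 = 1/4.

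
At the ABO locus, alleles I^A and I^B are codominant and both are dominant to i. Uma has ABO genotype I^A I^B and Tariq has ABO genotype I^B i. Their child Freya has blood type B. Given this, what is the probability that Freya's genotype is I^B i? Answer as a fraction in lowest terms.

1/2

Cross I^A I^B × I^B i → 1/4 I^A I^B, 1/4 I^A i, 1/4 I^B I^B, 1/4 I^B i.
Type-B genotypes among offspring: I^B I^B (1/4), I^B i (1/4); total 1/2.
P(I^B i | type B) = (1/4) / (1/2) = 1/2.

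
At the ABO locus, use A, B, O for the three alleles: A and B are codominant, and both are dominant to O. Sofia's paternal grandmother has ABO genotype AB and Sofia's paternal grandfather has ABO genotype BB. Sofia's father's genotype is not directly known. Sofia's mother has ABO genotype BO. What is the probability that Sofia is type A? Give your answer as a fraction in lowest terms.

Sofia's father's ABO genotype from AB × BB: 1/2 AB, 1/2 BB.
Crossing each possibility with the mother BO and summing P(type A): 1/2·1/4 + 1/2·0 = 1/8.

1/8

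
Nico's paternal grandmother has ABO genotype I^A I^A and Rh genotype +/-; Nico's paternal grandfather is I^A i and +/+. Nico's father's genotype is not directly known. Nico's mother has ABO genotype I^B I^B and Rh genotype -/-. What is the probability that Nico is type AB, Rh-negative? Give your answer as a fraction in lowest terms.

3/16

Nico's father's ABO genotype from I^A I^A × I^A i: 1/2 I^A I^A, 1/2 I^A i.
Crossing each possibility with the mother I^B I^B and summing P(type AB): 1/2·1 + 1/2·1/2 = 3/4.
Similarly for Rh via the father's Rh distribution: P(Rh-) = 1/4.
Independent loci: 3/4 × 1/4 = 3/16.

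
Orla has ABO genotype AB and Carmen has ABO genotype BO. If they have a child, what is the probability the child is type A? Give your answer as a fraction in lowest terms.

ABO cross AB × BO → offspring phenotypes: 1/4 A, 1/2 B, 1/4 AB.
So P(type A) = 1/4.

1/4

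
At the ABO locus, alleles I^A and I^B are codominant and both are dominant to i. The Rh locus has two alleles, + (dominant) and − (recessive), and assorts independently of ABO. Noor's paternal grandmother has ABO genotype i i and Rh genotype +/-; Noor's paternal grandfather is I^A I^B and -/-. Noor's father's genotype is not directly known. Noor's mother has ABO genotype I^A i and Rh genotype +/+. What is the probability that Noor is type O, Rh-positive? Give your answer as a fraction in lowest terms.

1/4

Noor's father's ABO genotype from i i × I^A I^B: 1/2 I^A i, 1/2 I^B i.
Crossing each possibility with the mother I^A i and summing P(type O): 1/2·1/4 + 1/2·1/4 = 1/4.
Similarly for Rh via the father's Rh distribution: P(Rh+) = 1.
Independent loci: 1/4 × 1 = 1/4.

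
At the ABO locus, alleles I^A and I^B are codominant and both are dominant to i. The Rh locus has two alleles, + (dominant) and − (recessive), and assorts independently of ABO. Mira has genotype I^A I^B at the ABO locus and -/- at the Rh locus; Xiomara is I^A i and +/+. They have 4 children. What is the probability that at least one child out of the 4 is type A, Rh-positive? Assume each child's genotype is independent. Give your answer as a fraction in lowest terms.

ABO cross I^A I^B × I^A i → 1/2 A, 1/4 B, 1/4 AB.
Rh cross -/- × +/+ → 1 Rh+; so P(type A, Rh-positive) = 1/2 × 1 = 1/2 per child.
P(none) = (1/2)^4 = 1/16; P(at least one) = 1 − 1/16 = 15/16.

15/16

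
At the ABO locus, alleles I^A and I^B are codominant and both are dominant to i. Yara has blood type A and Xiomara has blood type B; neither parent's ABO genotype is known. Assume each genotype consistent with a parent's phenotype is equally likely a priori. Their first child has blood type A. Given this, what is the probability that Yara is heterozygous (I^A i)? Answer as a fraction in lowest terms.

1/3

Possible genotypes: Yara ∈ {I^A I^A, I^A i}; Xiomara ∈ {I^B I^B, I^B i}.
Weight each parental genotype pair by prior × P(type-A child):
  I^A I^A × I^B i: posterior weight 2/3.
  I^A i × I^B i: posterior weight 1/3.
Sum the posterior weight over pairs where Yara is I^A i: 1/3.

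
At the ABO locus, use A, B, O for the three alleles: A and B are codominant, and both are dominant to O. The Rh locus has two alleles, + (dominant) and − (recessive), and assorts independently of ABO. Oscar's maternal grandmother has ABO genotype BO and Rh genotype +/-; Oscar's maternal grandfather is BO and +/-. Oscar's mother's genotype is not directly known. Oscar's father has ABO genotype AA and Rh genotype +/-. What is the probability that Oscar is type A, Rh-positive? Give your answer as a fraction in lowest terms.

3/8

Oscar's mother's ABO genotype from BO × BO: 1/4 BB, 1/2 BO, 1/4 OO.
Crossing each possibility with the father AA and summing P(type A): 1/4·0 + 1/2·1/2 + 1/4·1 = 1/2.
Similarly for Rh via the mother's Rh distribution: P(Rh+) = 3/4.
Independent loci: 1/2 × 3/4 = 3/8.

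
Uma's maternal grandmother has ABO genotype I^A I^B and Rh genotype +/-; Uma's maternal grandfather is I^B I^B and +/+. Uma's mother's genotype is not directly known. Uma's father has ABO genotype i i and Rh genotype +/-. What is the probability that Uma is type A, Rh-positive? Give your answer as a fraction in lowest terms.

7/32

Uma's mother's ABO genotype from I^A I^B × I^B I^B: 1/2 I^A I^B, 1/2 I^B I^B.
Crossing each possibility with the father i i and summing P(type A): 1/2·1/2 + 1/2·0 = 1/4.
Similarly for Rh via the mother's Rh distribution: P(Rh+) = 7/8.
Independent loci: 1/4 × 7/8 = 7/32.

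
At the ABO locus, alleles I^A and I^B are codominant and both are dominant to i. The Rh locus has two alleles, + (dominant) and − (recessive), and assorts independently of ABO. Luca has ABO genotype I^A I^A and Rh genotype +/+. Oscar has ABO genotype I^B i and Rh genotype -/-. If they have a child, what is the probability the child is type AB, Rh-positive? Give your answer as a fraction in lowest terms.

ABO cross I^A I^A × I^B i → offspring phenotypes: 1/2 A, 1/2 AB.
Rh cross +/+ × -/- → 1 Rh+.
Independent loci: P(type AB, Rh-positive) = 1/2 × 1 = 1/2.

1/2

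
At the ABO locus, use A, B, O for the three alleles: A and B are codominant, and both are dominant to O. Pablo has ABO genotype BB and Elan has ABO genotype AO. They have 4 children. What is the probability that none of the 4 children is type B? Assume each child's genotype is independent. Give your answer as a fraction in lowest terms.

1/16

ABO cross BB × AO → 1/2 B, 1/2 AB.
So P(type B) = 1/2 per child.
P(not type B) = 1/2 for one child; (1/2)^4 = 1/16.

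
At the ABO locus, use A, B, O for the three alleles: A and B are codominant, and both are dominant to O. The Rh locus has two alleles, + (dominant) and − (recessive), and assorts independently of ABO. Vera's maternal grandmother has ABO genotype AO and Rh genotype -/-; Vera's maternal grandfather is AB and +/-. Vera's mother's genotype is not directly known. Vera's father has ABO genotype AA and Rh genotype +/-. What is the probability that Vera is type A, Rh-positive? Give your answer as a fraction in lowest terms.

Vera's mother's ABO genotype from AO × AB: 1/4 AA, 1/4 AB, 1/4 AO, 1/4 BO.
Crossing each possibility with the father AA and summing P(type A): 1/4·1 + 1/4·1/2 + 1/4·1 + 1/4·1/2 = 3/4.
Similarly for Rh via the mother's Rh distribution: P(Rh+) = 5/8.
Independent loci: 3/4 × 5/8 = 15/32.

15/32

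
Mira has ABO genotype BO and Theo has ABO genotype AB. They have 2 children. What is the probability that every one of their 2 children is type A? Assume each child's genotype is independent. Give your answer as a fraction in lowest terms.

1/16

ABO cross BO × AB → 1/4 A, 1/2 B, 1/4 AB.
So P(type A) = 1/4 per child.
All 2 independent: (1/4)^2 = 1/16.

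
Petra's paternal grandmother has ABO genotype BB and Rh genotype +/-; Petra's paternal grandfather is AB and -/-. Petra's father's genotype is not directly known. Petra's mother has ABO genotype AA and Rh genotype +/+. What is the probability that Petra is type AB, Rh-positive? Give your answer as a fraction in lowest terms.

3/4

Petra's father's ABO genotype from BB × AB: 1/2 AB, 1/2 BB.
Crossing each possibility with the mother AA and summing P(type AB): 1/2·1/2 + 1/2·1 = 3/4.
Similarly for Rh via the father's Rh distribution: P(Rh+) = 1.
Independent loci: 3/4 × 1 = 3/4.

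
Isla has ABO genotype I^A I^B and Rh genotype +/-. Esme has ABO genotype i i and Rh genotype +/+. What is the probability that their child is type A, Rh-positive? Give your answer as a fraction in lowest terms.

ABO cross I^A I^B × i i → offspring phenotypes: 1/2 A, 1/2 B.
Rh cross +/- × +/+ → 1 Rh+.
Independent loci: P(type A, Rh-positive) = 1/2 × 1 = 1/2.

1/2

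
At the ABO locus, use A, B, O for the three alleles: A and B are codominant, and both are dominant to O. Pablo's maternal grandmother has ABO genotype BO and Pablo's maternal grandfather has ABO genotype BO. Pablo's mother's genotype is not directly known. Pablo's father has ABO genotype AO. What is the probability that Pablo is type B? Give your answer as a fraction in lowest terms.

1/4

Pablo's mother's ABO genotype from BO × BO: 1/4 BB, 1/2 BO, 1/4 OO.
Crossing each possibility with the father AO and summing P(type B): 1/4·1/2 + 1/2·1/4 + 1/4·0 = 1/4.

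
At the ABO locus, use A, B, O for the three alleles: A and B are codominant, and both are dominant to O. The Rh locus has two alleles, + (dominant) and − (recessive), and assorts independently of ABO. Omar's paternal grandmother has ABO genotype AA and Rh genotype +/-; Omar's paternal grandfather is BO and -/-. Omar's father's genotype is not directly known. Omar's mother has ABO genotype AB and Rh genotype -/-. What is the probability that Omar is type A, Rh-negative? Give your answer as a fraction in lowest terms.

Omar's father's ABO genotype from AA × BO: 1/2 AB, 1/2 AO.
Crossing each possibility with the mother AB and summing P(type A): 1/2·1/4 + 1/2·1/2 = 3/8.
Similarly for Rh via the father's Rh distribution: P(Rh-) = 3/4.
Independent loci: 3/8 × 3/4 = 9/32.

9/32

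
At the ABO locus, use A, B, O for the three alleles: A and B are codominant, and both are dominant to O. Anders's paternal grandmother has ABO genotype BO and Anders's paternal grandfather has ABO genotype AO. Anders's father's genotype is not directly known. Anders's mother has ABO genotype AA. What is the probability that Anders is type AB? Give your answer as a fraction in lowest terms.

1/4

Anders's father's ABO genotype from BO × AO: 1/4 AB, 1/4 AO, 1/4 BO, 1/4 OO.
Crossing each possibility with the mother AA and summing P(type AB): 1/4·1/2 + 1/4·0 + 1/4·1/2 + 1/4·0 = 1/4.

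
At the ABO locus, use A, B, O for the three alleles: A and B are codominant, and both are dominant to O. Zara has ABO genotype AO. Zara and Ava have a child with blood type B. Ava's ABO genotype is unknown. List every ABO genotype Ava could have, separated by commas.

For each candidate genotype of Ava, check whether crossing it with AO can produce every observed child phenotype.
  AA → possible child types {A} ✗
  AB → possible child types {A, B, AB} ✓
  AO → possible child types {O, A} ✗
  BB → possible child types {B, AB} ✓
  BO → possible child types {O, A, B, AB} ✓
  OO → possible child types {O, A} ✗

AB, BB, BO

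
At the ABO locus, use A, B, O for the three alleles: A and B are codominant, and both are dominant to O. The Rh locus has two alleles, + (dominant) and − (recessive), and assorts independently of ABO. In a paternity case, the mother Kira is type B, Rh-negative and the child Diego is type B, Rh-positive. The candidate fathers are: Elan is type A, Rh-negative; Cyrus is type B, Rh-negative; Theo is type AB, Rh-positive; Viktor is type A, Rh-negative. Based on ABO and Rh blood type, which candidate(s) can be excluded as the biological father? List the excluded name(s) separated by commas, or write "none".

A candidate is excluded only if no genotype consistent with his phenotype could produce a type B, Rh-positive child with a type B, Rh-negative mother.
Elan (type A, Rh-): no genotype consistent with that phenotype can produce a type-B Rh+ child with a type-B mother.
Cyrus (type B, Rh-): no genotype consistent with that phenotype can produce a type-B Rh+ child with a type-B mother.
Viktor (type A, Rh-): no genotype consistent with that phenotype can produce a type-B Rh+ child with a type-B mother.

Elan, Cyrus, Viktor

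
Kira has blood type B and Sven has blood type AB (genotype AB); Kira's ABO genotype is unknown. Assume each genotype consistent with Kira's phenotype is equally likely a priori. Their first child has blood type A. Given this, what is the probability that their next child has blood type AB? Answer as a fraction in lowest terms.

Possible genotypes: Kira ∈ {BB, BO}; Sven ∈ {AB}.
Weight each parental genotype pair by prior × P(type-A child):
  BO × AB: posterior weight 1; P(next child type AB) = 1/4.
Weighted sum = 1/4.

1/4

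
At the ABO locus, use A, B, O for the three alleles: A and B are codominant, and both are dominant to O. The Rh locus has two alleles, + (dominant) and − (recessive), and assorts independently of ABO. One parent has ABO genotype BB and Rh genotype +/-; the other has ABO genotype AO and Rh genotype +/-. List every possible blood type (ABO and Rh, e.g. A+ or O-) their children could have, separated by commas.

Gametes from BB × AO give offspring ABO genotypes AB, BO, i.e. phenotypes B, AB.
Rh cross +/- × +/- → phenotypes Rh+, Rh-.
Combining independently: B+, B-, AB+, AB-.

B+, B-, AB+, AB-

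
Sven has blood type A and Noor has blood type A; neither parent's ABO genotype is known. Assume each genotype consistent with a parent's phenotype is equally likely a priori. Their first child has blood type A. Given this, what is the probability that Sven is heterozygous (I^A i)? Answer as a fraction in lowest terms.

Possible genotypes: Sven ∈ {I^A I^A, I^A i}; Noor ∈ {I^A I^A, I^A i}.
Weight each parental genotype pair by prior × P(type-A child):
  I^A I^A × I^A I^A: posterior weight 4/15.
  I^A I^A × I^A i: posterior weight 4/15.
  I^A i × I^A I^A: posterior weight 4/15.
  I^A i × I^A i: posterior weight 1/5.
Sum the posterior weight over pairs where Sven is I^A i: 7/15.

7/15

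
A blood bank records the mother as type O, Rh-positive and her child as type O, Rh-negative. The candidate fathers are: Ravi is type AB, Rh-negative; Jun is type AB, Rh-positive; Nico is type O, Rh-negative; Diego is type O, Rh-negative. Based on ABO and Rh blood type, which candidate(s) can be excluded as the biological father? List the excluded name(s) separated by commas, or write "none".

A candidate is excluded only if no genotype consistent with his phenotype could produce a type O, Rh-negative child with a type O, Rh-positive mother.
Ravi (type AB, Rh-): no genotype consistent with that phenotype can produce a type-O Rh- child with a type-O mother.
Jun (type AB, Rh+): no genotype consistent with that phenotype can produce a type-O Rh- child with a type-O mother.

Ravi, Jun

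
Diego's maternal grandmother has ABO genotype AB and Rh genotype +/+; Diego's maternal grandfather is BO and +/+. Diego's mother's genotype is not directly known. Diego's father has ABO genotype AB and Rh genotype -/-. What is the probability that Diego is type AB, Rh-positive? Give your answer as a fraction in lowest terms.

3/8

Diego's mother's ABO genotype from AB × BO: 1/4 AB, 1/4 AO, 1/4 BB, 1/4 BO.
Crossing each possibility with the father AB and summing P(type AB): 1/4·1/2 + 1/4·1/4 + 1/4·1/2 + 1/4·1/4 = 3/8.
Similarly for Rh via the mother's Rh distribution: P(Rh+) = 1.
Independent loci: 3/8 × 1 = 3/8.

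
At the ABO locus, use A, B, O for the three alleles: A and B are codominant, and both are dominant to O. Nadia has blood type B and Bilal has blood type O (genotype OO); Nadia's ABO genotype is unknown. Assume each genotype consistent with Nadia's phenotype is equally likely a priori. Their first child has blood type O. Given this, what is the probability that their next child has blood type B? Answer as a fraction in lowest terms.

Possible genotypes: Nadia ∈ {BB, BO}; Bilal ∈ {OO}.
Weight each parental genotype pair by prior × P(type-O child):
  BO × OO: posterior weight 1; P(next child type B) = 1/2.
Weighted sum = 1/2.

1/2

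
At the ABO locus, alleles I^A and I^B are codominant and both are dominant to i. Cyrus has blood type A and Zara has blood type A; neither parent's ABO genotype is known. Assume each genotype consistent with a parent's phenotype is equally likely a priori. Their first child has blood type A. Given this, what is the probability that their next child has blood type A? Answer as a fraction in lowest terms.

Possible genotypes: Cyrus ∈ {I^A I^A, I^A i}; Zara ∈ {I^A I^A, I^A i}.
Weight each parental genotype pair by prior × P(type-A child):
  I^A I^A × I^A I^A: posterior weight 4/15; P(next child type A) = 1.
  I^A I^A × I^A i: posterior weight 4/15; P(next child type A) = 1.
  I^A i × I^A I^A: posterior weight 4/15; P(next child type A) = 1.
  I^A i × I^A i: posterior weight 1/5; P(next child type A) = 3/4.
Weighted sum = 19/20.

19/20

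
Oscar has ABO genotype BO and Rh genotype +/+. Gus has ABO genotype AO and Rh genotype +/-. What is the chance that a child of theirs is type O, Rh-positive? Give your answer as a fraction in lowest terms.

ABO cross BO × AO → offspring phenotypes: 1/4 O, 1/4 A, 1/4 B, 1/4 AB.
Rh cross +/+ × +/- → 1 Rh+.
Independent loci: P(type O, Rh-positive) = 1/4 × 1 = 1/4.

1/4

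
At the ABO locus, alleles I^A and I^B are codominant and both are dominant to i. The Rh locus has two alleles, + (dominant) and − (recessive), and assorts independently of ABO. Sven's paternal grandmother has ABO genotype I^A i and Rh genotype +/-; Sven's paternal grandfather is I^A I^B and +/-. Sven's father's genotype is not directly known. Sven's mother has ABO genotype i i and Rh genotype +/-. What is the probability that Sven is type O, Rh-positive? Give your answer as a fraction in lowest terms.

3/16

Sven's father's ABO genotype from I^A i × I^A I^B: 1/4 I^A I^A, 1/4 I^A I^B, 1/4 I^A i, 1/4 I^B i.
Crossing each possibility with the mother i i and summing P(type O): 1/4·0 + 1/4·0 + 1/4·1/2 + 1/4·1/2 = 1/4.
Similarly for Rh via the father's Rh distribution: P(Rh+) = 3/4.
Independent loci: 1/4 × 3/4 = 3/16.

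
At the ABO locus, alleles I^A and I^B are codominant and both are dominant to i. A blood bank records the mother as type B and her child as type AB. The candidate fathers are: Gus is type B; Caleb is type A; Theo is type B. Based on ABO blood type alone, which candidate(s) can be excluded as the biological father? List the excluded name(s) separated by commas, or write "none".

Gus, Theo

A candidate is excluded only if no genotype consistent with his phenotype could produce a type AB child with a type B mother.
Gus (type B): no genotype consistent with that phenotype can produce a type-AB child with a type-B mother.
Theo (type B): no genotype consistent with that phenotype can produce a type-AB child with a type-B mother.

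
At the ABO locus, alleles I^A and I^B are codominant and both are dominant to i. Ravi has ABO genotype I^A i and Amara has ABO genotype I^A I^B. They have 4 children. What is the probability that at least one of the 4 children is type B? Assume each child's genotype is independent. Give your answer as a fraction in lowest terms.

175/256

ABO cross I^A i × I^A I^B → 1/2 A, 1/4 B, 1/4 AB.
So P(type B) = 1/4 per child.
P(none) = (3/4)^4 = 81/256; P(at least one) = 1 − 81/256 = 175/256.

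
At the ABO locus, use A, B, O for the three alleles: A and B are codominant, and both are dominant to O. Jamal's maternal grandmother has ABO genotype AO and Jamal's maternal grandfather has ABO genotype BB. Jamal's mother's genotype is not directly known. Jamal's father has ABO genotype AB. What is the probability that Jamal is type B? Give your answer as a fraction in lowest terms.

3/8

Jamal's mother's ABO genotype from AO × BB: 1/2 AB, 1/2 BO.
Crossing each possibility with the father AB and summing P(type B): 1/2·1/4 + 1/2·1/2 = 3/8.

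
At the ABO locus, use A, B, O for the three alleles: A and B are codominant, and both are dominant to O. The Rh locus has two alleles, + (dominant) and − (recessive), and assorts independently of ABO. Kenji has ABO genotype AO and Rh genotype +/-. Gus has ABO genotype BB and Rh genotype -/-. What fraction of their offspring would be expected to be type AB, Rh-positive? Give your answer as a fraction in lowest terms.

ABO cross AO × BB → offspring phenotypes: 1/2 B, 1/2 AB.
Rh cross +/- × -/- → 1/2 Rh+, 1/2 Rh-.
Independent loci: P(type AB, Rh-positive) = 1/2 × 1/2 = 1/4.

1/4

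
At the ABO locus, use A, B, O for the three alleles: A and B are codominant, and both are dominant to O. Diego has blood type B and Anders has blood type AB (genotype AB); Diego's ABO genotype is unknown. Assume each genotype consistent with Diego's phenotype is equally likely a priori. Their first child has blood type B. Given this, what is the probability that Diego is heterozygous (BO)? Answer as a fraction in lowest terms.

1/2

Possible genotypes: Diego ∈ {BB, BO}; Anders ∈ {AB}.
Weight each parental genotype pair by prior × P(type-B child):
  BB × AB: posterior weight 1/2.
  BO × AB: posterior weight 1/2.
Sum the posterior weight over pairs where Diego is BO: 1/2.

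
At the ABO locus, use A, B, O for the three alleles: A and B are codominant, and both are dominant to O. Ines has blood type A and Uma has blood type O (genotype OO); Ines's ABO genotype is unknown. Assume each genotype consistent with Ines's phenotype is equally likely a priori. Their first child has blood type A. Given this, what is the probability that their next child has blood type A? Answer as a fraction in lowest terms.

5/6

Possible genotypes: Ines ∈ {AA, AO}; Uma ∈ {OO}.
Weight each parental genotype pair by prior × P(type-A child):
  AA × OO: posterior weight 2/3; P(next child type A) = 1.
  AO × OO: posterior weight 1/3; P(next child type A) = 1/2.
Weighted sum = 5/6.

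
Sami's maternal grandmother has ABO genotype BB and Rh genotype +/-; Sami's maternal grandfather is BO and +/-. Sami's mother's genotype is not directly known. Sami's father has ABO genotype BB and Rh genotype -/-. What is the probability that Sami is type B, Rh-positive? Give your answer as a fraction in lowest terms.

1/2

Sami's mother's ABO genotype from BB × BO: 1/2 BB, 1/2 BO.
Crossing each possibility with the father BB and summing P(type B): 1/2·1 + 1/2·1 = 1.
Similarly for Rh via the mother's Rh distribution: P(Rh+) = 1/2.
Independent loci: 1 × 1/2 = 1/2.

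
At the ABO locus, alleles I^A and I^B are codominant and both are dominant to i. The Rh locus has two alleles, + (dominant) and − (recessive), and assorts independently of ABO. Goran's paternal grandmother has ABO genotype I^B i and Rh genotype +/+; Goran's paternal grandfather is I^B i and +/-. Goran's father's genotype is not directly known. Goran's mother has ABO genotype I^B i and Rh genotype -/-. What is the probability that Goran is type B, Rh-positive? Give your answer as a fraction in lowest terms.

9/16

Goran's father's ABO genotype from I^B i × I^B i: 1/4 I^B I^B, 1/2 I^B i, 1/4 i i.
Crossing each possibility with the mother I^B i and summing P(type B): 1/4·1 + 1/2·3/4 + 1/4·1/2 = 3/4.
Similarly for Rh via the father's Rh distribution: P(Rh+) = 3/4.
Independent loci: 3/4 × 3/4 = 9/16.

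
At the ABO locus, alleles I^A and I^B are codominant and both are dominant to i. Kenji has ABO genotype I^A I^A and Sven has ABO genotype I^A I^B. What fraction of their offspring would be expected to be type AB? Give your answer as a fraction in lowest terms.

1/2

ABO cross I^A I^A × I^A I^B → offspring phenotypes: 1/2 A, 1/2 AB.
So P(type AB) = 1/2.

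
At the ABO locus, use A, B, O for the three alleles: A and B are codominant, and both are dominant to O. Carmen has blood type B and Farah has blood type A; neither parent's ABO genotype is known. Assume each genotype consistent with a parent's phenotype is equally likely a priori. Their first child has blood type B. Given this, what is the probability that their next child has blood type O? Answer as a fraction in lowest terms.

Possible genotypes: Carmen ∈ {BB, BO}; Farah ∈ {AA, AO}.
Weight each parental genotype pair by prior × P(type-B child):
  BB × AO: posterior weight 2/3; P(next child type O) = 0.
  BO × AO: posterior weight 1/3; P(next child type O) = 1/4.
Weighted sum = 1/12.

1/12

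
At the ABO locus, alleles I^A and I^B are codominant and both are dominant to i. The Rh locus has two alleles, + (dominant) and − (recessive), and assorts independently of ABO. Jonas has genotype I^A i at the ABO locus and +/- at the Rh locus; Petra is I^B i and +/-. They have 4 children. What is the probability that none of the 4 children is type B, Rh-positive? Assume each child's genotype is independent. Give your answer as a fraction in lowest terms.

28561/65536

ABO cross I^A i × I^B i → 1/4 O, 1/4 A, 1/4 B, 1/4 AB.
Rh cross +/- × +/- → 3/4 Rh+, 1/4 Rh-; so P(type B, Rh-positive) = 1/4 × 3/4 = 3/16 per child.
P(not type B, Rh-positive) = 13/16 for one child; (13/16)^4 = 28561/65536.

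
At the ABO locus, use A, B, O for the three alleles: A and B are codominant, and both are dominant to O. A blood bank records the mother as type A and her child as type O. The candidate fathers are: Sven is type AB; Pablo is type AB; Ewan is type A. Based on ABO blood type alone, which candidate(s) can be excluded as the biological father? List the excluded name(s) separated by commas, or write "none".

A candidate is excluded only if no genotype consistent with his phenotype could produce a type O child with a type A mother.
Sven (type AB): no genotype consistent with that phenotype can produce a type-O child with a type-A mother.
Pablo (type AB): no genotype consistent with that phenotype can produce a type-O child with a type-A mother.

Sven, Pablo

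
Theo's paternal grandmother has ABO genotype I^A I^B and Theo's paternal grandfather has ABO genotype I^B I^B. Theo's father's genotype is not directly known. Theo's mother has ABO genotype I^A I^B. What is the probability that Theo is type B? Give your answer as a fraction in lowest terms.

3/8

Theo's father's ABO genotype from I^A I^B × I^B I^B: 1/2 I^A I^B, 1/2 I^B I^B.
Crossing each possibility with the mother I^A I^B and summing P(type B): 1/2·1/4 + 1/2·1/2 = 3/8.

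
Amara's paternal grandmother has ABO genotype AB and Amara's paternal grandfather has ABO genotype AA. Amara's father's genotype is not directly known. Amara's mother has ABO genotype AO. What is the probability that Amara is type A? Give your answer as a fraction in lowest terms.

3/4

Amara's father's ABO genotype from AB × AA: 1/2 AA, 1/2 AB.
Crossing each possibility with the mother AO and summing P(type A): 1/2·1 + 1/2·1/2 = 3/4.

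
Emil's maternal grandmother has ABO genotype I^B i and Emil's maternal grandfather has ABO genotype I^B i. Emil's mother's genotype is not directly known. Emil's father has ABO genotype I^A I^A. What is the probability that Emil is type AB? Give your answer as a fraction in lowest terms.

1/2

Emil's mother's ABO genotype from I^B i × I^B i: 1/4 I^B I^B, 1/2 I^B i, 1/4 i i.
Crossing each possibility with the father I^A I^A and summing P(type AB): 1/4·1 + 1/2·1/2 + 1/4·0 = 1/2.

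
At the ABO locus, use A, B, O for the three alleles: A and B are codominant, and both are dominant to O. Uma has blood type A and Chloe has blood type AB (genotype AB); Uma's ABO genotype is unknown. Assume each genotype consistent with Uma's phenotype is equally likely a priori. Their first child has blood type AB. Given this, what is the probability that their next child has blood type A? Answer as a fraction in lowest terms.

Possible genotypes: Uma ∈ {AA, AO}; Chloe ∈ {AB}.
Weight each parental genotype pair by prior × P(type-AB child):
  AA × AB: posterior weight 2/3; P(next child type A) = 1/2.
  AO × AB: posterior weight 1/3; P(next child type A) = 1/2.
Weighted sum = 1/2.

1/2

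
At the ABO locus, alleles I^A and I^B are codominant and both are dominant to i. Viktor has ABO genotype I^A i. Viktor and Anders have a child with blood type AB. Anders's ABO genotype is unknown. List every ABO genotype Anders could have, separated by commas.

I^A I^B, I^B I^B, I^B i

For each candidate genotype of Anders, check whether crossing it with I^A i can produce every observed child phenotype.
  I^A I^A → possible child types {A} ✗
  I^A I^B → possible child types {A, B, AB} ✓
  I^A i → possible child types {O, A} ✗
  I^B I^B → possible child types {B, AB} ✓
  I^B i → possible child types {O, A, B, AB} ✓
  i i → possible child types {O, A} ✗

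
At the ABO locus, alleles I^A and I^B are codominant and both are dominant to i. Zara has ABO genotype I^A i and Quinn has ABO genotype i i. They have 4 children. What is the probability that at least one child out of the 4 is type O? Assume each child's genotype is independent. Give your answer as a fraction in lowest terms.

ABO cross I^A i × i i → 1/2 O, 1/2 A.
So P(type O) = 1/2 per child.
P(none) = (1/2)^4 = 1/16; P(at least one) = 1 − 1/16 = 15/16.

15/16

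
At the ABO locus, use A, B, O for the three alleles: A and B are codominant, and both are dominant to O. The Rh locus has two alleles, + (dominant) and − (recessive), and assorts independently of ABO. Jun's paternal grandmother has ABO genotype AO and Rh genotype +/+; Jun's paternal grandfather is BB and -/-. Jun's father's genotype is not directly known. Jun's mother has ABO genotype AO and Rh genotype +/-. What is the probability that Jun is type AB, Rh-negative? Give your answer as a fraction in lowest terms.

Jun's father's ABO genotype from AO × BB: 1/2 AB, 1/2 BO.
Crossing each possibility with the mother AO and summing P(type AB): 1/2·1/4 + 1/2·1/4 = 1/4.
Similarly for Rh via the father's Rh distribution: P(Rh-) = 1/4.
Independent loci: 1/4 × 1/4 = 1/16.

1/16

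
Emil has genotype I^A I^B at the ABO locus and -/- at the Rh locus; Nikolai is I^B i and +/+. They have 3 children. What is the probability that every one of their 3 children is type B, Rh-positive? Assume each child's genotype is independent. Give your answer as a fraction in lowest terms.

ABO cross I^A I^B × I^B i → 1/4 A, 1/2 B, 1/4 AB.
Rh cross -/- × +/+ → 1 Rh+; so P(type B, Rh-positive) = 1/2 × 1 = 1/2 per child.
All 3 independent: (1/2)^3 = 1/8.

1/8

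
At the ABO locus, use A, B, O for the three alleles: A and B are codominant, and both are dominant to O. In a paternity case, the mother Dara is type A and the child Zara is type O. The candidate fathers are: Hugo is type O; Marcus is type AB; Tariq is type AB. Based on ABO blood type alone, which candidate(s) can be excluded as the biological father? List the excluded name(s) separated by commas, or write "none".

Marcus, Tariq

A candidate is excluded only if no genotype consistent with his phenotype could produce a type O child with a type A mother.
Marcus (type AB): no genotype consistent with that phenotype can produce a type-O child with a type-A mother.
Tariq (type AB): no genotype consistent with that phenotype can produce a type-O child with a type-A mother.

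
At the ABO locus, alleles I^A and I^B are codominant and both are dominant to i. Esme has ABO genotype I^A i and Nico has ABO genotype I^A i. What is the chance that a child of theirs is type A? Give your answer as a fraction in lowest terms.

3/4

ABO cross I^A i × I^A i → offspring phenotypes: 1/4 O, 3/4 A.
So P(type A) = 3/4.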